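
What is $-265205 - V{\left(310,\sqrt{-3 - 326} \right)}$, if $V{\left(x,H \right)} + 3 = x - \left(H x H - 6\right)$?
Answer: $-367508$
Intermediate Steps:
$V{\left(x,H \right)} = 3 + x - x H^{2}$ ($V{\left(x,H \right)} = -3 - \left(-6 - x + H x H\right) = -3 - \left(-6 - x + x H^{2}\right) = -3 + \left(6 + x - x H^{2}\right) = 3 + x - x H^{2}$)
$-265205 - V{\left(310,\sqrt{-3 - 326} \right)} = -265205 - \left(3 + 310 - 310 \left(\sqrt{-3 - 326}\right)^{2}\right) = -265205 - \left(3 + 310 - 310 \left(\sqrt{-329}\right)^{2}\right) = -265205 - \left(3 + 310 - 310 \left(i \sqrt{329}\right)^{2}\right) = -265205 - \left(3 + 310 - 310 \left(-329\right)\right) = -265205 - \left(3 + 310 + 101990\right) = -265205 - 102303 = -367508$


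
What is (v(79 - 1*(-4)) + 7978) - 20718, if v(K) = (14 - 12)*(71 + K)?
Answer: -12432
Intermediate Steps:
v(K) = 142 + 2*K (v(K) = 2*(71 + K) = 142 + 2*K)
(v(79 - 1*(-4)) + 7978) - 20718 = ((142 + 2*(79 - 1*(-4))) + 7978) - 20718 = ((142 + 2*(79 + 4)) + 7978) - 20718 = ((142 + 2*83) + 7978) - 20718 = ((142 + 166) + 7978) - 20718 = (308 + 7978) - 20718 = 8286 - 20718 = -12432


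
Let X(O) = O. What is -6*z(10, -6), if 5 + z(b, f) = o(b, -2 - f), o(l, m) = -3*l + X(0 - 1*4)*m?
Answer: 306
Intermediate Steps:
o(l, m) = -4*m - 3*l (o(l, m) = -3*l + (0 - 1*4)*m = -3*l + (0 - 4)*m = -3*l - 4*m = -4*m - 3*l)
z(b, f) = 3 - 3*b + 4*f (z(b, f) = -5 + (-4*(-2 - f) - 3*b) = -5 + ((8 + 4*f) - 3*b) = -5 + (8 - 3*b + 4*f) = 3 - 3*b + 4*f)
-6*z(10, -6) = -6*(3 - 3*10 + 4*(-6)) = -6*(3 - 30 - 24) = -6*(-51) = 306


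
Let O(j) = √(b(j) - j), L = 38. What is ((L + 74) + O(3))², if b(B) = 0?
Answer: (112 + I*√3)² ≈ 12541.0 + 387.98*I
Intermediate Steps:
O(j) = √(-j) (O(j) = √(0 - j) = √(-j))
((L + 74) + O(3))² = ((38 + 74) + √(-1*3))² = (112 + √(-3))² = (112 + I*√3)²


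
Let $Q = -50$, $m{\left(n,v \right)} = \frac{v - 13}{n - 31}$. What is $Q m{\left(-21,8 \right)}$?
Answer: $- \frac{125}{26} \approx -4.8077$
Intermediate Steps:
$m{\left(n,v \right)} = \frac{-13 + v}{-31 + n}$
$Q m{\left(-21,8 \right)} = - 50 \frac{-13 + 8}{-31 - 21} = - 50 \frac{1}{-52} \left(-5\right) = - 50 \left(\left(- \frac{1}{52}\right) \left(-5\right)\right) = \left(-50\right) \frac{5}{52} = - \frac{125}{26}$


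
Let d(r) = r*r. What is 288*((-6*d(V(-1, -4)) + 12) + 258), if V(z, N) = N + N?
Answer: -32832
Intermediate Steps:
V(z, N) = 2*N
d(r) = r²
288*((-6*d(V(-1, -4)) + 12) + 258) = 288*((-6*(2*(-4))² + 12) + 258) = 288*((-6*(-8)² + 12) + 258) = 288*((-6*64 + 12) + 258) = 288*((-384 + 12) + 258) = 288*(-372 + 258) = 288*(-114) = -32832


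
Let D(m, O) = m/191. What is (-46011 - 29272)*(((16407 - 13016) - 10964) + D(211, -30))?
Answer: 108876683656/191 ≈ 5.7004e+8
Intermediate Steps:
D(m, O) = m/191 (D(m, O) = m*(1/191) = m/191)
(-46011 - 29272)*(((16407 - 13016) - 10964) + D(211, -30)) = (-46011 - 29272)*(((16407 - 13016) - 10964) + (1/191)*211) = -75283*((3391 - 10964) + 211/191) = -75283*(-7573 + 211/191) = -75283*(-1446232/191) = 108876683656/191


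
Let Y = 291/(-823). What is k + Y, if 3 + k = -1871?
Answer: -1542593/823 ≈ -1874.4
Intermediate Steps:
k = -1874 (k = -3 - 1871 = -1874)
Y = -291/823 (Y = 291*(-1/823) = -291/823 ≈ -0.35358)
k + Y = -1874 - 291/823 = -1542593/823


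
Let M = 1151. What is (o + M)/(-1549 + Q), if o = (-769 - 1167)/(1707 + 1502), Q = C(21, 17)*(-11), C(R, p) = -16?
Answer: -3691623/4405957 ≈ -0.83787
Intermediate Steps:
Q = 176 (Q = -16*(-11) = 176)
o = -1936/3209 ≈ -0.60330
(o + M)/(-1549 + Q) = (-1936/3209 + 1151)/(-1549 + 176) = (3691623/3209)/(-1373) = (3691623/3209)*(-1/1373) = -3691623/4405957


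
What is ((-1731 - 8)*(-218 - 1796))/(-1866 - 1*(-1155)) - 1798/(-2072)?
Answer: -3627791267/736596 ≈ -4925.1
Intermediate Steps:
((-1731 - 8)*(-218 - 1796))/(-1866 - 1*(-1155)) - 1798/(-2072) = (-1739*(-2014))/(-1866 + 1155) - 1798*(-1/2072) = 3502346/(-711) + 899/1036 = 3502346*(-1/711) + 899/1036 = -3502346/711 + 899/1036 = -3627791267/736596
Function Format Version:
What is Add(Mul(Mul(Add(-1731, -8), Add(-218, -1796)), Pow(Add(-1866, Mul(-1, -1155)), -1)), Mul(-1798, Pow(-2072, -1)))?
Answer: Rational(-3627791267, 736596) ≈ -4925.1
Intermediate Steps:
Add(Mul(Mul(Add(-1731, -8), Add(-218, -1796)), Pow(Add(-1866, Mul(-1, -1155)), -1)), Mul(-1798, Pow(-2072, -1))) = Add(Mul(Mul(-1739, -2014), Pow(Add(-1866, 1155), -1)), Mul(-1798, Rational(-1, 2072))) = Add(Mul(3502346, Pow(-711, -1)), Rational(899, 1036)) = Add(Mul(3502346, Rational(-1, 711)), Rational(899, 1036)) = Add(Rational(-3502346, 711), Rational(899, 1036)) = Rational(-3627791267, 736596)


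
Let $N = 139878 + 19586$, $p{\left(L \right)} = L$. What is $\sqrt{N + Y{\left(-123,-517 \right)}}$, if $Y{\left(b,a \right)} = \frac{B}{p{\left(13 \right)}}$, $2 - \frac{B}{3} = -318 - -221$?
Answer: $\frac{\sqrt{26953277}}{13} \approx 399.36$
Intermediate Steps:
$B = 297$ ($B = 6 - 3 \left(-318 - -221\right) = 6 - 3 \left(-318 + 221\right) = 6 - -291 = 6 + 291 = 297$)
$N = 159464$
$Y{\left(b,a \right)} = \frac{297}{13}$
$\sqrt{N + Y{\left(-123,-517 \right)}} = \sqrt{159464 + \frac{297}{13}} = \sqrt{\frac{2073329}{13}} = \frac{\sqrt{26953277}}{13}$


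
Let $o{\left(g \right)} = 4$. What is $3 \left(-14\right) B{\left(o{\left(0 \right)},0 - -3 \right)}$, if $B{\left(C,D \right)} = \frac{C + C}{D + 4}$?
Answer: $-48$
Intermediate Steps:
$B{\left(C,D \right)} = \frac{2 C}{4 + D}$
$3 \left(-14\right) B{\left(o{\left(0 \right)},0 - -3 \right)} = 3 \left(-14\right) 2 \cdot 4 \frac{1}{4 + \left(0 - -3\right)} = - 42 \cdot 2 \cdot 4 \frac{1}{4 + \left(0 + 3\right)} = - 42 \cdot 2 \cdot 4 \frac{1}{4 + 3} = - 42 \cdot 2 \cdot 4 \cdot \frac{1}{7} = \left(-42\right) \frac{8}{7} = -48$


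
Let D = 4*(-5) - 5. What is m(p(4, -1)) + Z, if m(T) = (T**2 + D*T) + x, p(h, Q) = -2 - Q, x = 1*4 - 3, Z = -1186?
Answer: -1159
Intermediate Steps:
D = -25 (D = -20 - 5 = -25)
x = 1 (x = 4 - 3 = 1)
m(T) = 1 + T**2 - 25*T (m(T) = (T**2 - 25*T) + 1 = 1 + T**2 - 25*T)
m(p(4, -1)) + Z = (1 + (-2 - 1*(-1))**2 - 25*(-2 - 1*(-1))) - 1186 = (1 + (-2 + 1)**2 - 25*(-2 + 1)) - 1186 = (1 + (-1)**2 - 25*(-1)) - 1186 = (1 + 1 + 25) - 1186 = 27 - 1186 = -1159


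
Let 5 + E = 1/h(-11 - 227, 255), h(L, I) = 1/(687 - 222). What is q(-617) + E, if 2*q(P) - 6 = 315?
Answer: 1241/2 ≈ 620.50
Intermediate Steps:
q(P) = 321/2 (q(P) = 3 + (1/2)*315 = 3 + 315/2 = 321/2)
h(L, I) = 1/465
E = 460 (E = -5 + 1/(1/465) = -5 + 465 = 460)
q(-617) + E = 321/2 + 460 = 1241/2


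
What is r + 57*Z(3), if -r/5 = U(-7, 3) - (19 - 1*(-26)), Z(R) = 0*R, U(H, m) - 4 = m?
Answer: 190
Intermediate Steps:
U(H, m) = 4 + m
Z(R) = 0
r = 190 (r = -5*((4 + 3) - (19 - 1*(-26))) = -5*(7 - (19 + 26)) = -5*(7 - 1*45) = -5*(7 - 45) = -5*(-38) = 190)
r + 57*Z(3) = 190 + 57*0 = 190 + 0 = 190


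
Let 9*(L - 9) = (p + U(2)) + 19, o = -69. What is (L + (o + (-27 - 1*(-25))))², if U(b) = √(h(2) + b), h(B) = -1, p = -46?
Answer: 341056/81 ≈ 4210.6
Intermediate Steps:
U(b) = √(-1 + b)
L = 55/9 (L = 9 + ((-46 + √(-1 + 2)) + 19)/9 = 9 + ((-46 + √1) + 19)/9 = 9 + ((-46 + 1) + 19)/9 = 9 + (-45 + 19)/9 = 9 + (⅑)*(-26) = 9 - 26/9 = 55/9 ≈ 6.1111)
(L + (o + (-27 - 1*(-25))))² = (55/9 + (-69 + (-27 - 1*(-25))))² = (55/9 + (-69 + (-27 + 25)))² = (55/9 + (-69 - 2))² = (55/9 - 71)² = (-584/9)² = 341056/81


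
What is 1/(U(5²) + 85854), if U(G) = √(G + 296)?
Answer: 28618/2456969665 - √321/7370908995 ≈ 1.1645e-5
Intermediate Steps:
U(G) = √(296 + G)
1/(U(5²) + 85854) = 1/(√(296 + 5²) + 85854) = 1/(√(296 + 25) + 85854) = 1/(√321 + 85854) = 1/(85854 + √321)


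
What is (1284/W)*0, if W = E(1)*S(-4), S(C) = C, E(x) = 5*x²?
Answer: 0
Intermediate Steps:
W = -20 (W = (5*1²)*(-4) = (5*1)*(-4) = 5*(-4) = -20)
(1284/W)*0 = (1284/(-20))*0 = (1284*(-1/20))*0 = -321/5*0 = 0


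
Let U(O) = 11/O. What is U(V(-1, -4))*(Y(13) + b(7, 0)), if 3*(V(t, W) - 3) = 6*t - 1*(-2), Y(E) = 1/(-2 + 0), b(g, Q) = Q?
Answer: -33/10 ≈ -3.3000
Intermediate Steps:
Y(E) = -½ (Y(E) = 1/(-2) = -½)
V(t, W) = 11/3 + 2*t (V(t, W) = 3 + (6*t - 1*(-2))/3 = 3 + (6*t + 2)/3 = 3 + (2 + 6*t)/3 = 3 + (⅔ + 2*t) = 11/3 + 2*t)
U(V(-1, -4))*(Y(13) + b(7, 0)) = (11/(11/3 + 2*(-1)))*(-½ + 0) = (11/(11/3 - 2))*(-½) = (11/(5/3))*(-½) = (11*(⅗))*(-½) = (33/5)*(-½) = -33/10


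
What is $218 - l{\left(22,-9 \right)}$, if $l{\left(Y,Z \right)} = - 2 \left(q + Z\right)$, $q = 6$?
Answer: $212$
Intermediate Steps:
$l{\left(Y,Z \right)} = -12 - 2 Z$ ($l{\left(Y,Z \right)} = - 2 \left(6 + Z\right) = -12 - 2 Z$)
$218 - l{\left(22,-9 \right)} = 218 - \left(-12 - -18\right) = 218 - \left(-12 + 18\right) = 218 - 6 = 212$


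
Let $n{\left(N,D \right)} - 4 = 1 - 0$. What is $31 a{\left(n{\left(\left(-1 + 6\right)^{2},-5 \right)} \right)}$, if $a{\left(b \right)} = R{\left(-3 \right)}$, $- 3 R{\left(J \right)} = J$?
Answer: $31$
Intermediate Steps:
$n{\left(N,D \right)} = 5$ ($n{\left(N,D \right)} = 4 + \left(1 - 0\right) = 4 + \left(1 + 0\right) = 4 + 1 = 5$)
$R{\left(J \right)} = - \frac{J}{3}$
$a{\left(b \right)} = 1$ ($a{\left(b \right)} = \left(- \frac{1}{3}\right) \left(-3\right) = 1$)
$31 a{\left(n{\left(\left(-1 + 6\right)^{2},-5 \right)} \right)} = 31 \cdot 1 = 31$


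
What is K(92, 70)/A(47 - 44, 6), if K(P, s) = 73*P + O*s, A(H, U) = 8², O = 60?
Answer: 2729/16 ≈ 170.56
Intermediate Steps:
A(H, U) = 64
K(P, s) = 60*s + 73*P (K(P, s) = 73*P + 60*s = 60*s + 73*P)
K(92, 70)/A(47 - 44, 6) = (60*70 + 73*92)/64 = (4200 + 6716)*(1/64) = 10916*(1/64) = 2729/16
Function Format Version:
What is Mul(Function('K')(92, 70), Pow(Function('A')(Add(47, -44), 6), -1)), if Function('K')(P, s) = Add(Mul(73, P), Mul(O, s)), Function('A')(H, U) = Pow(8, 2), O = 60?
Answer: Rational(2729, 16) ≈ 170.56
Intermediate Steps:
Function('A')(H, U) = 64
Function('K')(P, s) = Add(Mul(60, s), Mul(73, P)) (Function('K')(P, s) = Add(Mul(73, P), Mul(60, s)) = Add(Mul(60, s), Mul(73, P)))
Mul(Function('K')(92, 70), Pow(Function('A')(Add(47, -44), 6), -1)) = Mul(Add(Mul(60, 70), Mul(73, 92)), Pow(64, -1)) = Mul(Add(4200, 6716), Rational(1, 64)) = Mul(10916, Rational(1, 64)) = Rational(2729, 16)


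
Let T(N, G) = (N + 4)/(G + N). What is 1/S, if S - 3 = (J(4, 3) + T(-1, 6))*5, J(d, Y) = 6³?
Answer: 1/1086 ≈ 0.00092081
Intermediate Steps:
J(d, Y) = 216
T(N, G) = (4 + N)/(G + N)
S = 1086 (S = 3 + (216 + (4 - 1)/(6 - 1))*5 = 3 + (216 + 3/5)*5 = 3 + (216 + (⅕)*3)*5 = 3 + (216 + ⅗)*5 = 3 + (1083/5)*5 = 3 + 1083 = 1086)
1/S = 1/1086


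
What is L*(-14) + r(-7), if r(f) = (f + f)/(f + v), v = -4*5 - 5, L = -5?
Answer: 1127/16 ≈ 70.438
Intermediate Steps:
v = -25 (v = -20 - 5 = -25)
r(f) = 2*f/(-25 + f) (r(f) = (f + f)/(f - 25) = (2*f)/(-25 + f) = 2*f/(-25 + f))
L*(-14) + r(-7) = -5*(-14) + 2*(-7)/(-25 - 7) = 70 + 2*(-7)/(-32) = 70 + 2*(-7)*(-1/32) = 70 + 7/16 = 1127/16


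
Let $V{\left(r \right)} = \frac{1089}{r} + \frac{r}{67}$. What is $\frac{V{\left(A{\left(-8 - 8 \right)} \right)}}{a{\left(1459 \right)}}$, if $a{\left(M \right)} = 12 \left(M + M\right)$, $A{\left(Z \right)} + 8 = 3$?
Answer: $- \frac{18247}{2932590} \approx -0.0062221$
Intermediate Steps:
$A{\left(Z \right)} = -5$ ($A{\left(Z \right)} = -8 + 3 = -5$)
$V{\left(r \right)} = \frac{1089}{r} + \frac{r}{67}$ ($V{\left(r \right)} = \frac{1089}{r} + r \frac{1}{67} = \frac{1089}{r} + \frac{r}{67}$)
$a{\left(M \right)} = 24 M$ ($a{\left(M \right)} = 12 \cdot 2 M = 24 M$)
$\frac{V{\left(A{\left(-8 - 8 \right)} \right)}}{a{\left(1459 \right)}} = \frac{\frac{1089}{-5} + \frac{1}{67} \left(-5\right)}{24 \cdot 1459} = \frac{1089 \left(- \frac{1}{5}\right) - \frac{5}{67}}{35016} = \left(- \frac{1089}{5} - \frac{5}{67}\right) \frac{1}{35016} = \left(- \frac{72988}{335}\right) \frac{1}{35016} = - \frac{18247}{2932590}$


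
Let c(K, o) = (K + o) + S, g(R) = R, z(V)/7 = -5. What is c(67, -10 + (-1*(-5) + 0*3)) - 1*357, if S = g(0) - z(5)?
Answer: -260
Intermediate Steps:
z(V) = -35 (z(V) = 7*(-5) = -35)
S = 35 (S = 0 - 1*(-35) = 0 + 35 = 35)
c(K, o) = 35 + K + o (c(K, o) = (K + o) + 35 = 35 + K + o)
c(67, -10 + (-1*(-5) + 0*3)) - 1*357 = (35 + 67 + (-10 + (-1*(-5) + 0*3))) - 1*357 = (35 + 67 + (-10 + (5 + 0))) - 357 = (35 + 67 + (-10 + 5)) - 357 = (35 + 67 - 5) - 357 = 97 - 357 = -260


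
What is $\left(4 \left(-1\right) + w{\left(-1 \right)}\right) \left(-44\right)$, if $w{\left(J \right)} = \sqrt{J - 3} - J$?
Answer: $132 - 88 i \approx 132.0 - 88.0 i$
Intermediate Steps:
$w{\left(J \right)} = \sqrt{-3 + J} - J$
$\left(4 \left(-1\right) + w{\left(-1 \right)}\right) \left(-44\right) = \left(4 \left(-1\right) + \left(\sqrt{-3 - 1} - -1\right)\right) \left(-44\right) = \left(-4 + \left(\sqrt{-4} + 1\right)\right) \left(-44\right) = \left(-4 + \left(2 i + 1\right)\right) \left(-44\right) = \left(-4 + \left(1 + 2 i\right)\right) \left(-44\right) = \left(-3 + 2 i\right) \left(-44\right) = 132 - 88 i$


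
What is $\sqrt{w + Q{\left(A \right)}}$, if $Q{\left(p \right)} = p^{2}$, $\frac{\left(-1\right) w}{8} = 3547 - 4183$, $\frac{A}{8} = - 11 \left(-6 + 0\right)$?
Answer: $4 \sqrt{17742} \approx 532.8$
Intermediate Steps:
$A = 528$ ($A = 8 \left(- 11 \left(-6 + 0\right)\right) = 8 \left(\left(-11\right) \left(-6\right)\right) = 8 \cdot 66 = 528$)
$w = 5088$ ($w = - 8 \left(3547 - 4183\right) = \left(-8\right) \left(-636\right) = 5088$)
$\sqrt{w + Q{\left(A \right)}} = \sqrt{5088 + 528^{2}} = \sqrt{5088 + 278784} = \sqrt{283872} = 4 \sqrt{17742}$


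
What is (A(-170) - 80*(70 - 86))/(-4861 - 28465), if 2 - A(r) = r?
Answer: -726/16663 ≈ -0.043570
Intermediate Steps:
A(r) = 2 - r
(A(-170) - 80*(70 - 86))/(-4861 - 28465) = ((2 - 1*(-170)) - 80*(70 - 86))/(-4861 - 28465) = ((2 + 170) - 80*(-16))/(-33326) = (172 + 1280)*(-1/33326) = 1452*(-1/33326) = -726/16663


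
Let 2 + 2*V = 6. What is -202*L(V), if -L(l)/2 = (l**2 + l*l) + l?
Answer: 4040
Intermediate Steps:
V = 2 (V = -1 + (1/2)*6 = -1 + 3 = 2)
L(l) = -4*l**2 - 2*l (L(l) = -2*((l**2 + l*l) + l) = -2*((l**2 + l**2) + l) = -2*(2*l**2 + l) = -2*(l + 2*l**2) = -4*l**2 - 2*l)
-202*L(V) = -(-404)*2*(1 + 2*2) = -(-404)*2*(1 + 4) = -(-404)*2*5 = -202*(-20) = 4040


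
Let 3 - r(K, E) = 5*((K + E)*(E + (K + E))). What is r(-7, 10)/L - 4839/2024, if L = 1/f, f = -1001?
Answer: 388991769/2024 ≈ 1.9219e+5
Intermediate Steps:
L = -1/1001 (L = 1/(-1001) = -1/1001 ≈ -0.00099900)
r(K, E) = 3 - 5*(E + K)*(K + 2*E) (r(K, E) = 3 - 5*(K + E)*(E + (K + E)) = 3 - 5*(E + K)*(E + (E + K)) = 3 - 5*(E + K)*(K + 2*E))
r(-7, 10)/L - 4839/2024 = (3 - 10*10² - 5*(-7)² - 15*10*(-7))/(-1/1001) - 4839/2024 = (3 - 10*100 - 5*49 + 1050)*(-1001) - 4839*1/2024 = (3 - 1000 - 245 + 1050)*(-1001) - 4839/2024 = -192*(-1001) - 4839/2024 = 192192 - 4839/2024 = 388991769/2024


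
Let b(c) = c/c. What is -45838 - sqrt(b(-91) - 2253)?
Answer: -45838 - 2*I*sqrt(563) ≈ -45838.0 - 47.455*I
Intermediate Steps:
b(c) = 1
-45838 - sqrt(b(-91) - 2253) = -45838 - sqrt(1 - 2253) = -45838 - sqrt(-2252) = -45838 - 2*I*sqrt(563)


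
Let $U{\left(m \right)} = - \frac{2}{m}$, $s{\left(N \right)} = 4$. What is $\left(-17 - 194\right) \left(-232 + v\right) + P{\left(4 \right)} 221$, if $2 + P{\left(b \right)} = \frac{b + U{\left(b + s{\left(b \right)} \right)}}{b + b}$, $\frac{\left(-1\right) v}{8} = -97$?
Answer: $- \frac{3683917}{32} \approx -1.1512 \cdot 10^{5}$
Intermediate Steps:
$v = 776$ ($v = \left(-8\right) \left(-97\right) = 776$)
$P{\left(b \right)} = -2 + \frac{b - \frac{2}{4 + b}}{2 b}$ ($P{\left(b \right)} = -2 + \frac{b - \frac{2}{b + 4}}{b + b} = -2 + \frac{b - \frac{2}{4 + b}}{2 b}$)
$\left(-17 - 194\right) \left(-232 + v\right) + P{\left(4 \right)} 221 = \left(-17 - 194\right) \left(-232 + 776\right) + \frac{-2 - 12 \left(4 + 4\right)}{2 \cdot 4 \left(4 + 4\right)} 221 = \left(-211\right) 544 + \frac{1}{2} \cdot \frac{1}{4} \cdot \frac{1}{8} \left(-2 - 12 \cdot 8\right) 221 = -114784 + \frac{1}{2} \cdot \frac{1}{4} \cdot \frac{1}{8} \left(-2 - 96\right) 221 = -114784 + \frac{1}{2} \cdot \frac{1}{4} \cdot \frac{1}{8} \left(-98\right) 221 = -114784 - \frac{10829}{32} = - \frac{3683917}{32}$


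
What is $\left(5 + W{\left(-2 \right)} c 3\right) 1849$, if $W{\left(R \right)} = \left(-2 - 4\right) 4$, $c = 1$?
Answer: $-123883$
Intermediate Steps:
$W{\left(R \right)} = -24$ ($W{\left(R \right)} = \left(-6\right) 4 = -24$)
$\left(5 + W{\left(-2 \right)} c 3\right) 1849 = \left(5 + \left(-24\right) 1 \cdot 3\right) 1849 = \left(5 - 72\right) 1849 = \left(-67\right) 1849 = -123883$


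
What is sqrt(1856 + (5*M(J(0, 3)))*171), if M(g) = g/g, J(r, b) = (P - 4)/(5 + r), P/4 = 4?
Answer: sqrt(2711) ≈ 52.067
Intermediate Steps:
P = 16 (P = 4*4 = 16)
J(r, b) = 12/(5 + r) (J(r, b) = (16 - 4)/(5 + r) = 12/(5 + r))
M(g) = 1
sqrt(1856 + (5*M(J(0, 3)))*171) = sqrt(1856 + (5*1)*171) = sqrt(1856 + 5*171) = sqrt(1856 + 855) = sqrt(2711)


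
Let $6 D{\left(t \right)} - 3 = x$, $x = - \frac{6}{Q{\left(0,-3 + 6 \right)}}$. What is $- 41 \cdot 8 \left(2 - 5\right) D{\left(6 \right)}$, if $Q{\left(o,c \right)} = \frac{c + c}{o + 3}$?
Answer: $0$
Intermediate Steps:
$Q{\left(o,c \right)} = \frac{2 c}{3 + o}$
$x = -3$ ($x = - \frac{6}{2 \left(-3 + 6\right) \frac{1}{3 + 0}} = - \frac{6}{2 \cdot 3 \cdot \frac{1}{3}} = - \frac{6}{2} = \left(-6\right) \frac{1}{2} = -3$)
$D{\left(t \right)} = 0$ ($D{\left(t \right)} = \frac{1}{2} + \frac{1}{6} \left(-3\right) = \frac{1}{2} - \frac{1}{2} = 0$)
$- 41 \cdot 8 \left(2 - 5\right) D{\left(6 \right)} = - 41 \cdot 8 \left(2 - 5\right) 0 = - 41 \cdot 8 \left(-3\right) 0 = \left(-41\right) \left(-24\right) 0 = 984 \cdot 0 = 0$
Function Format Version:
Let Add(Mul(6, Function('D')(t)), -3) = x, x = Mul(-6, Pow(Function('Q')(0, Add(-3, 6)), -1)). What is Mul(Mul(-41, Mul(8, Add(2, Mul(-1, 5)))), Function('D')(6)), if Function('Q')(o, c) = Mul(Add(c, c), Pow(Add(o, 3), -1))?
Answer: 0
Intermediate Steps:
Function('Q')(o, c) = Mul(2, c, Pow(Add(3, o), -1)) (Function('Q')(o, c) = Mul(Mul(2, c), Pow(Add(3, o), -1)) = Mul(2, c, Pow(Add(3, o), -1)))
x = -3 (x = Mul(-6, Pow(Mul(2, Add(-3, 6), Pow(Add(3, 0), -1)), -1)) = Mul(-6, Pow(Mul(2, 3, Pow(3, -1)), -1)) = Mul(-6, Pow(Mul(2, 3, Rational(1, 3)), -1)) = Mul(-6, Pow(2, -1)) = Mul(-6, Rational(1, 2)) = -3)
Function('D')(t) = 0 (Function('D')(t) = Add(Rational(1, 2), Mul(Rational(1, 6), -3)) = Add(Rational(1, 2), Rational(-1, 2)) = 0)
Mul(Mul(-41, Mul(8, Add(2, Mul(-1, 5)))), Function('D')(6)) = Mul(Mul(-41, Mul(8, Add(2, Mul(-1, 5)))), 0) = Mul(Mul(-41, Mul(8, Add(2, -5))), 0) = Mul(Mul(-41, Mul(8, -3)), 0) = Mul(Mul(-41, -24), 0) = Mul(984, 0) = 0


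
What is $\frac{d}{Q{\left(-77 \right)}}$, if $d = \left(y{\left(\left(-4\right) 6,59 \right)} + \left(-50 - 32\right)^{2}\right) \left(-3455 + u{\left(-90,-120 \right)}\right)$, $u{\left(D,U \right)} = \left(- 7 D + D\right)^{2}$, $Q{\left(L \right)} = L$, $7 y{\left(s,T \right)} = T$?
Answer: $- \frac{1234491765}{49} \approx -2.5194 \cdot 10^{7}$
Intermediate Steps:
$y{\left(s,T \right)} = \frac{T}{7}$
$u{\left(D,U \right)} = 36 D^{2}$ ($u{\left(D,U \right)} = \left(- 6 D\right)^{2} = 36 D^{2}$)
$d = \frac{13579409415}{7}$ ($d = \left(\frac{1}{7} \cdot 59 + \left(-50 - 32\right)^{2}\right) \left(-3455 + 36 \left(-90\right)^{2}\right) = \left(\frac{59}{7} + \left(-82\right)^{2}\right) \left(-3455 + 36 \cdot 8100\right) = \left(\frac{59}{7} + 6724\right) \left(-3455 + 291600\right) = \frac{47127}{7} \cdot 288145 = \frac{13579409415}{7} \approx 1.9399 \cdot 10^{9}$)
$\frac{d}{Q{\left(-77 \right)}} = \frac{13579409415}{7 \left(-77\right)} = \frac{13579409415}{7} \left(- \frac{1}{77}\right) = - \frac{1234491765}{49}$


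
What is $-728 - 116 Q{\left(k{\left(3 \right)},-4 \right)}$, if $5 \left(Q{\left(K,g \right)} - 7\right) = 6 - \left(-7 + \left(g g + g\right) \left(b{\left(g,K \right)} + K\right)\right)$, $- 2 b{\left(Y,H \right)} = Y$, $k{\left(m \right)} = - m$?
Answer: $-2120$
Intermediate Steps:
$b{\left(Y,H \right)} = - \frac{Y}{2}$
$Q{\left(K,g \right)} = \frac{48}{5} - \frac{\left(K - \frac{g}{2}\right) \left(g + g^{2}\right)}{5}$ ($Q{\left(K,g \right)} = 7 + \frac{6 - \left(-7 + \left(g g + g\right) \left(- \frac{g}{2} + K\right)\right)}{5} = 7 + \frac{6 - \left(-7 + \left(g^{2} + g\right) \left(K - \frac{g}{2}\right)\right)}{5} = 7 + \frac{6 - \left(-7 + \left(g + g^{2}\right) \left(K - \frac{g}{2}\right)\right)}{5} = 7 + \frac{6 - \left(-7 + \left(K - \frac{g}{2}\right) \left(g + g^{2}\right)\right)}{5} = 7 + \frac{13 - \left(K - \frac{g}{2}\right) \left(g + g^{2}\right)}{5} = 7 - \left(- \frac{13}{5} + \frac{\left(K - \frac{g}{2}\right) \left(g + g^{2}\right)}{5}\right) = \frac{48}{5} - \frac{\left(K - \frac{g}{2}\right) \left(g + g^{2}\right)}{5}$)
$-728 - 116 Q{\left(k{\left(3 \right)},-4 \right)} = -728 - 116 \left(\frac{48}{5} + \frac{\left(-4\right)^{2}}{10} + \frac{\left(-4\right)^{3}}{10} - \frac{1}{5} \left(\left(-1\right) 3\right) \left(-4\right) - \frac{\left(-1\right) 3 \left(-4\right)^{2}}{5}\right) = -728 - 116 \left(\frac{48}{5} + \frac{1}{10} \cdot 16 + \frac{1}{10} \left(-64\right) - \left(- \frac{3}{5}\right) \left(-4\right) - \left(- \frac{3}{5}\right) 16\right) = -728 - 116 \left(\frac{48}{5} + \frac{8}{5} - \frac{32}{5} - \frac{12}{5} + \frac{48}{5}\right) = -728 - 1392 = -2120$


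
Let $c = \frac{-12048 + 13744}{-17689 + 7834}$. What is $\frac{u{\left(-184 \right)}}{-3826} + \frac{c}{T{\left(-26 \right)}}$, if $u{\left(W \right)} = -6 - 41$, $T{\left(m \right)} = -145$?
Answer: $\frac{73650721}{5467258350} \approx 0.013471$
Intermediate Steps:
$c = - \frac{1696}{9855}$ ($c = \frac{1696}{-9855} = 1696 \left(- \frac{1}{9855}\right) = - \frac{1696}{9855} \approx -0.1721$)
$u{\left(W \right)} = -47$ ($u{\left(W \right)} = -6 - 41 = -47$)
$\frac{u{\left(-184 \right)}}{-3826} + \frac{c}{T{\left(-26 \right)}} = - \frac{47}{-3826} - \frac{1696}{9855 \left(-145\right)} = \left(-47\right) \left(- \frac{1}{3826}\right) - - \frac{1696}{1428975} = \frac{47}{3826} + \frac{1696}{1428975} = \frac{73650721}{5467258350}$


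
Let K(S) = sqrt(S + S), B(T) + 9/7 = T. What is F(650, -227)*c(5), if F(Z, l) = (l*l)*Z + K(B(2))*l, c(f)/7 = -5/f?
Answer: -234456950 + 227*sqrt(70) ≈ -2.3446e+8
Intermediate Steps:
c(f) = -35/f (c(f) = 7*(-5/f) = -35/f)
B(T) = -9/7 + T
K(S) = sqrt(2)*sqrt(S) (K(S) = sqrt(2*S) = sqrt(2)*sqrt(S))
F(Z, l) = Z*l**2 + l*sqrt(70)/7 (F(Z, l) = (l*l)*Z + (sqrt(2)*sqrt(-9/7 + 2))*l = l**2*Z + (sqrt(2)*sqrt(5/7))*l = Z*l**2 + (sqrt(2)*(sqrt(35)/7))*l = Z*l**2 + (sqrt(70)/7)*l = Z*l**2 + l*sqrt(70)/7)
F(650, -227)*c(5) = ((1/7)*(-227)*(sqrt(70) + 7*650*(-227)))*(-35/5) = ((1/7)*(-227)*(sqrt(70) - 1032850))*(-35*1/5) = ((1/7)*(-227)*(-1032850 + sqrt(70)))*(-7) = (33493850 - 227*sqrt(70)/7)*(-7) = -234456950 + 227*sqrt(70)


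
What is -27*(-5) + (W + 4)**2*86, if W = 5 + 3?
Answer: 12519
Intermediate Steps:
W = 8
-27*(-5) + (W + 4)**2*86 = -27*(-5) + (8 + 4)**2*86 = 135 + 12**2*86 = 135 + 144*86 = 135 + 12384 = 12519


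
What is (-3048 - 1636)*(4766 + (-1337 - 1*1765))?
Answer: -7794176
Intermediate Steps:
(-3048 - 1636)*(4766 + (-1337 - 1*1765)) = -4684*(4766 + (-1337 - 1765)) = -4684*(4766 - 3102) = -4684*1664 = -7794176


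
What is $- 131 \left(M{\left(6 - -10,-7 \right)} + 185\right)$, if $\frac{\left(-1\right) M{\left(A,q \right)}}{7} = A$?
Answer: $-9563$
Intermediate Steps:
$M{\left(A,q \right)} = - 7 A$
$- 131 \left(M{\left(6 - -10,-7 \right)} + 185\right) = - 131 \left(- 7 \left(6 - -10\right) + 185\right) = - 131 \left(- 7 \left(6 + 10\right) + 185\right) = - 131 \left(\left(-7\right) 16 + 185\right) = - 131 \left(-112 + 185\right) = \left(-131\right) 73 = -9563$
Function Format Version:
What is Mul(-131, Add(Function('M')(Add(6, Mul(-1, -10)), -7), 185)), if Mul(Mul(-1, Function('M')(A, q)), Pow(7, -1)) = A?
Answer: -9563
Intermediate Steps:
Function('M')(A, q) = Mul(-7, A)
Mul(-131, Add(Function('M')(Add(6, Mul(-1, -10)), -7), 185)) = Mul(-131, Add(Mul(-7, Add(6, Mul(-1, -10))), 185)) = Mul(-131, Add(Mul(-7, Add(6, 10)), 185)) = Mul(-131, Add(Mul(-7, 16), 185)) = Mul(-131, Add(-112, 185)) = Mul(-131, 73) = -9563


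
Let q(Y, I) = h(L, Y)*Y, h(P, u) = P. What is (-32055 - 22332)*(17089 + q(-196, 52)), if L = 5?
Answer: -876120183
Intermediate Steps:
q(Y, I) = 5*Y
(-32055 - 22332)*(17089 + q(-196, 52)) = (-32055 - 22332)*(17089 + 5*(-196)) = -54387*(17089 - 980) = -54387*16109 = -876120183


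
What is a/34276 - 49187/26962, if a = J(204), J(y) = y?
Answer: -420108341/231037378 ≈ -1.8184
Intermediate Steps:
a = 204
a/34276 - 49187/26962 = 204/34276 - 49187/26962 = 204*(1/34276) - 49187*1/26962 = 51/8569 - 49187/26962 = -420108341/231037378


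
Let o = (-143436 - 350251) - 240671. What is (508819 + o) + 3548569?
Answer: 3323030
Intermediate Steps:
o = -734358 (o = -493687 - 240671 = -734358)
(508819 + o) + 3548569 = (508819 - 734358) + 3548569 = -225539 + 3548569 = 3323030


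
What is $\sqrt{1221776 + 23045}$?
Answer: $\sqrt{1244821} \approx 1115.7$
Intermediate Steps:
$\sqrt{1221776 + 23045} = \sqrt{1244821}$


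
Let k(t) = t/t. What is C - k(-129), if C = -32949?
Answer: -32950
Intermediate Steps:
k(t) = 1
C - k(-129) = -32949 - 1*1 = -32949 - 1 = -32950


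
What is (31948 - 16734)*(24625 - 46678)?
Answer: -335514342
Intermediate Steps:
(31948 - 16734)*(24625 - 46678) = 15214*(-22053) = -335514342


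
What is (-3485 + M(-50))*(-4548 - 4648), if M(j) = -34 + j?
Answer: 32820524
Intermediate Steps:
(-3485 + M(-50))*(-4548 - 4648) = (-3485 + (-34 - 50))*(-4548 - 4648) = (-3485 - 84)*(-9196) = -3569*(-9196) = 32820524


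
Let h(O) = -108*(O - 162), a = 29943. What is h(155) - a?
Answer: -29187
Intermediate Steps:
h(O) = 17496 - 108*O (h(O) = -108*(-162 + O) = 17496 - 108*O)
h(155) - a = (17496 - 108*155) - 1*29943 = (17496 - 16740) - 29943 = 756 - 29943 = -29187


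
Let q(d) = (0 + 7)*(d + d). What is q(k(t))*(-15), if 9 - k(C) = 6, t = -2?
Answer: -630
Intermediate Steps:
k(C) = 3 (k(C) = 9 - 1*6 = 9 - 6 = 3)
q(d) = 14*d (q(d) = 7*(2*d) = 14*d)
q(k(t))*(-15) = (14*3)*(-15) = 42*(-15) = -630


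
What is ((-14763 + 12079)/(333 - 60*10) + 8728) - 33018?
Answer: -6482746/267 ≈ -24280.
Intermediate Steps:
((-14763 + 12079)/(333 - 60*10) + 8728) - 33018 = (-2684/(333 - 600) + 8728) - 33018 = (-2684/(-267) + 8728) - 33018 = (-2684*(-1/267) + 8728) - 33018 = (2684/267 + 8728) - 33018 = 2333060/267 - 33018 = -6482746/267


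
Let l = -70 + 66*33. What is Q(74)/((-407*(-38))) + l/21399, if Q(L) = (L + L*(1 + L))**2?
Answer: 481415092/235389 ≈ 2045.2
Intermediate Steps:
l = 2108 (l = -70 + 2178 = 2108)
Q(74)/((-407*(-38))) + l/21399 = (74**2*(2 + 74)**2)/((-407*(-38))) + 2108/21399 = (5476*76**2)/15466 + 2108*(1/21399) = (5476*5776)*(1/15466) + 2108/21399 = 31629376*(1/15466) + 2108/21399 = 22496/11 + 2108/21399 = 481415092/235389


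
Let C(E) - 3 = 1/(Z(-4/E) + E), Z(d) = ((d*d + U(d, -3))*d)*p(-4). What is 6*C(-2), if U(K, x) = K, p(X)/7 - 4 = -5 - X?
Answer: 2253/125 ≈ 18.024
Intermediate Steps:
p(X) = -7 - 7*X (p(X) = 28 + 7*(-5 - X) = 28 + (-35 - 7*X) = -7 - 7*X)
Z(d) = 21*d*(d + d²) (Z(d) = ((d*d + d)*d)*(-7 - 7*(-4)) = ((d² + d)*d)*(-7 + 28) = ((d + d²)*d)*21 = (d*(d + d²))*21 = 21*d*(d + d²))
C(E) = 3 + 1/(E + 336*(1 - 4/E)/E²) (C(E) = 3 + 1/(21*(-4/E)²*(1 - 4/E) + E) = 3 + 1/(21*(16/E²)*(1 - 4/E) + E) = 3 + 1/(336*(1 - 4/E)/E² + E) = 3 + 1/(E + 336*(1 - 4/E)/E²))
6*C(-2) = 6*((-4032 + 1008*(-2) + (-2)³*(1 + 3*(-2)))/(-1344 + (-2)⁴ + 336*(-2))) = 6*((-4032 - 2016 - 8*(1 - 6))/(-1344 + 16 - 672)) = 6*((-4032 - 2016 - 8*(-5))/(-2000)) = 6*(-(-4032 - 2016 + 40)/2000) = 6*(-1/2000*(-6008)) = 6*(751/250) = 2253/125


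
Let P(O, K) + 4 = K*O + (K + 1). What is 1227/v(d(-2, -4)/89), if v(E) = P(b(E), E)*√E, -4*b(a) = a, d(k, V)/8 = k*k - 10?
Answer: 3239689*I*√267/114444 ≈ 462.56*I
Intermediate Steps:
d(k, V) = -80 + 8*k² (d(k, V) = 8*(k*k - 10) = 8*(k² - 10) = 8*(-10 + k²) = -80 + 8*k²)
b(a) = -a/4
P(O, K) = -3 + K + K*O (P(O, K) = -4 + (K*O + (K + 1)) = -4 + (K*O + (1 + K)) = -4 + (1 + K + K*O) = -3 + K + K*O)
v(E) = √E*(-3 + E - E²/4) (v(E) = (-3 + E + E*(-E/4))*√E = (-3 + E - E²/4)*√E = √E*(-3 + E - E²/4))
1227/v(d(-2, -4)/89) = 1227/((√((-80 + 8*(-2)²)/89)*(-3 + (-80 + 8*(-2)²)/89 - (-80 + 8*(-2)²)²/7921/4))) = 1227/((√((-80 + 8*4)*(1/89))*(-3 + (-80 + 8*4)*(1/89) - (-80 + 8*4)²/7921/4))) = 1227/((√((-80 + 32)*(1/89))*(-3 + (-80 + 32)*(1/89) - (-80 + 32)²/7921/4))) = 1227/((√(-48*1/89)*(-3 - 48*1/89 - (-48*1/89)²/4))) = 1227/((√(-48/89)*(-3 - 48/89 - (-48/89)²/4))) = 1227/(((4*I*√267/89)*(-3 - 48/89 - ¼*2304/7921))) = 1227/(((4*I*√267/89)*(-3 - 48/89 - 576/7921))) = 1227/(((4*I*√267/89)*(-28611/7921))) = 1227/((-114444*I*√267/704969)) = 1227*(7921*I*√267/343332) = 3239689*I*√267/114444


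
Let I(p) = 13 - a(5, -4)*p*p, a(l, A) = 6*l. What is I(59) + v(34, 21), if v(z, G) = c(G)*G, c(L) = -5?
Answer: -104522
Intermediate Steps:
v(z, G) = -5*G
I(p) = 13 - 30*p**2 (I(p) = 13 - (6*5)*p*p = 13 - 30*p*p = 13 - 30*p**2)
I(59) + v(34, 21) = (13 - 30*59**2) - 5*21 = (13 - 30*3481) - 105 = (13 - 104430) - 105 = -104417 - 105 = -104522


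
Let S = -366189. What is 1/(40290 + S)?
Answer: -1/325899 ≈ -3.0684e-6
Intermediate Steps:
1/(40290 + S) = 1/(40290 - 366189) = 1/(-325899) = -1/325899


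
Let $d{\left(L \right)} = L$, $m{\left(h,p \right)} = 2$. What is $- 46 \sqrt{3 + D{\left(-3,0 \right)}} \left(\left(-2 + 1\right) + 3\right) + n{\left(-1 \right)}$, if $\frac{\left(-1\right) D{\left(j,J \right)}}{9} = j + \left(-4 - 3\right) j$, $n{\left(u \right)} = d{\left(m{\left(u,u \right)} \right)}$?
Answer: $2 - 92 i \sqrt{159} \approx 2.0 - 1160.1 i$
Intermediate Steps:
$n{\left(u \right)} = 2$
$D{\left(j,J \right)} = 54 j$ ($D{\left(j,J \right)} = - 9 \left(j + \left(-4 - 3\right) j\right) = - 9 \left(j - 7 j\right) = - 9 \left(- 6 j\right) = 54 j$)
$- 46 \sqrt{3 + D{\left(-3,0 \right)}} \left(\left(-2 + 1\right) + 3\right) + n{\left(-1 \right)} = - 46 \sqrt{3 + 54 \left(-3\right)} \left(\left(-2 + 1\right) + 3\right) + 2 = - 46 \sqrt{3 - 162} \left(-1 + 3\right) + 2 = - 46 \sqrt{-159} \cdot 2 + 2 = - 46 i \sqrt{159} \cdot 2 + 2 = - 46 \cdot 2 i \sqrt{159} + 2 = - 92 i \sqrt{159} + 2 = 2 - 92 i \sqrt{159}$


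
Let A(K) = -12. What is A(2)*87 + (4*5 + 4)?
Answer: -1020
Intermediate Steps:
A(2)*87 + (4*5 + 4) = -12*87 + (4*5 + 4) = -1044 + (20 + 4) = -1044 + 24 = -1020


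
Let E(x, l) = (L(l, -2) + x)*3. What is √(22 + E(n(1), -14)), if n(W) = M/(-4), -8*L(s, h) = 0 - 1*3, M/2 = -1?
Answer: √394/4 ≈ 4.9624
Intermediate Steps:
M = -2 (M = 2*(-1) = -2)
L(s, h) = 3/8 (L(s, h) = -(0 - 1*3)/8 = -(0 - 3)/8 = -⅛*(-3) = 3/8)
n(W) = ½ (n(W) = -2/(-4) = -2*(-¼) = ½)
E(x, l) = 9/8 + 3*x (E(x, l) = (3/8 + x)*3 = 9/8 + 3*x)
√(22 + E(n(1), -14)) = √(22 + (9/8 + 3*(½))) = √(22 + (9/8 + 3/2)) = √(22 + 21/8) = √(197/8) = √394/4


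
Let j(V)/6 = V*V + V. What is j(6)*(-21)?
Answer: -5292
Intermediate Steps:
j(V) = 6*V + 6*V² (j(V) = 6*(V*V + V) = 6*(V² + V) = 6*(V + V²) = 6*V + 6*V²)
j(6)*(-21) = (6*6*(1 + 6))*(-21) = (6*6*7)*(-21) = 252*(-21) = -5292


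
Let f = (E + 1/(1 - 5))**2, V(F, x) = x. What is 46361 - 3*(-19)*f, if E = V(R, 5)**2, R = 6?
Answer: 1300433/16 ≈ 81277.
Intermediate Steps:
E = 25 (E = 5**2 = 25)
f = 9801/16 (f = (25 + 1/(1 - 5))**2 = (25 + 1/(-4))**2 = (25 - 1/4)**2 = (99/4)**2 = 9801/16 ≈ 612.56)
46361 - 3*(-19)*f = 46361 - 3*(-19)*9801/16 = 46361 - (-57)*9801/16 = 46361 - 1*(-558657/16) = 46361 + 558657/16 = 1300433/16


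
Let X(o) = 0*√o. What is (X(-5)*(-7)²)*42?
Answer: 0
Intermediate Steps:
X(o) = 0
(X(-5)*(-7)²)*42 = (0*(-7)²)*42 = (0*49)*42 = 0*42 = 0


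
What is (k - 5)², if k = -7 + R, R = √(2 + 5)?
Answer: (12 - √7)² ≈ 87.502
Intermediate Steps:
R = √7 ≈ 2.6458
k = -7 + √7 ≈ -4.3542
(k - 5)² = ((-7 + √7) - 5)² = (-12 + √7)²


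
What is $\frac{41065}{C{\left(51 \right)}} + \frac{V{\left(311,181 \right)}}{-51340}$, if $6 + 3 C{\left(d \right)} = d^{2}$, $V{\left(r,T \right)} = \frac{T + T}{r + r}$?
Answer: $\frac{131134804307}{2762246020} \approx 47.474$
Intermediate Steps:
$V{\left(r,T \right)} = \frac{T}{r}$ ($V{\left(r,T \right)} = \frac{2 T}{2 r} = 2 T \frac{1}{2 r} = \frac{T}{r}$)
$C{\left(d \right)} = -2 + \frac{d^{2}}{3}$
$\frac{41065}{C{\left(51 \right)}} + \frac{V{\left(311,181 \right)}}{-51340} = \frac{41065}{-2 + \frac{51^{2}}{3}} + \frac{181 \cdot \frac{1}{311}}{-51340} = \frac{41065}{-2 + \frac{1}{3} \cdot 2601} + 181 \cdot \frac{1}{311} \left(- \frac{1}{51340}\right) = \frac{41065}{-2 + 867} + \frac{181}{311} \left(- \frac{1}{51340}\right) = \frac{41065}{865} - \frac{181}{15966740} = 41065 \cdot \frac{1}{865} - \frac{181}{15966740} = \frac{8213}{173} - \frac{181}{15966740} = \frac{131134804307}{2762246020}$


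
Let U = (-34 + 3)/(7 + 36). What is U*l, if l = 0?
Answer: 0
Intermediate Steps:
U = -31/43 ≈ -0.72093
U*l = -31/43*0 = 0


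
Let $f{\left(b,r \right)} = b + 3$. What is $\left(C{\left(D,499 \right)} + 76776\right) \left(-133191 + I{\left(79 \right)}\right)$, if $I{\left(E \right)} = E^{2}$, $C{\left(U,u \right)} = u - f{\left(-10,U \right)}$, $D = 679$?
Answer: $-9810949900$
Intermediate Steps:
$f{\left(b,r \right)} = 3 + b$
$C{\left(U,u \right)} = 7 + u$ ($C{\left(U,u \right)} = u - \left(3 - 10\right) = u - -7 = u + 7 = 7 + u$)
$\left(C{\left(D,499 \right)} + 76776\right) \left(-133191 + I{\left(79 \right)}\right) = \left(\left(7 + 499\right) + 76776\right) \left(-133191 + 79^{2}\right) = \left(506 + 76776\right) \left(-133191 + 6241\right) = 77282 \left(-126950\right) = -9810949900$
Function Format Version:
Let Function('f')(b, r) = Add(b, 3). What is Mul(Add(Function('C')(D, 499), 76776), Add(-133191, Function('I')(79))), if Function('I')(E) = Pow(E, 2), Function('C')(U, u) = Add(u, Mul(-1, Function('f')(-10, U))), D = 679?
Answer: -9810949900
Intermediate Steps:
Function('f')(b, r) = Add(3, b)
Function('C')(U, u) = Add(7, u) (Function('C')(U, u) = Add(u, Mul(-1, Add(3, -10))) = Add(u, Mul(-1, -7)) = Add(u, 7) = Add(7, u))
Mul(Add(Function('C')(D, 499), 76776), Add(-133191, Function('I')(79))) = Mul(Add(Add(7, 499), 76776), Add(-133191, Pow(79, 2))) = Mul(Add(506, 76776), Add(-133191, 6241)) = Mul(77282, -126950) = -9810949900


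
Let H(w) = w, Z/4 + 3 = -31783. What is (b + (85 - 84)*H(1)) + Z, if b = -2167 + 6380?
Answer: -122930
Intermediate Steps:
Z = -127144 (Z = -12 + 4*(-31783) = -12 - 127132 = -127144)
b = 4213
(b + (85 - 84)*H(1)) + Z = (4213 + (85 - 84)*1) - 127144 = (4213 + 1*1) - 127144 = (4213 + 1) - 127144 = 4214 - 127144 = -122930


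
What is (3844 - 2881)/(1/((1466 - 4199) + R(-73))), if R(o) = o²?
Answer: 2499948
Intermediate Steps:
(3844 - 2881)/(1/((1466 - 4199) + R(-73))) = (3844 - 2881)/(1/((1466 - 4199) + (-73)²)) = 963/(1/(-2733 + 5329)) = 963/(1/2596) = 963*2596 = 2499948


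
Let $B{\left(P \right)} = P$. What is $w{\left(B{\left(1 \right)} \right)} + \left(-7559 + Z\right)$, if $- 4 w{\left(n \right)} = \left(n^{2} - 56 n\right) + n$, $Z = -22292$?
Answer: $- \frac{59675}{2} \approx -29838.0$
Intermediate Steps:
$w{\left(n \right)} = - \frac{n^{2}}{4} + \frac{55 n}{4}$ ($w{\left(n \right)} = - \frac{\left(n^{2} - 56 n\right) + n}{4} = - \frac{n^{2} - 55 n}{4} = - \frac{n^{2}}{4} + \frac{55 n}{4}$)
$w{\left(B{\left(1 \right)} \right)} + \left(-7559 + Z\right) = \frac{1}{4} \cdot 1 \left(55 - 1\right) - 29851 = \frac{1}{4} \cdot 1 \cdot 54 - 29851 = \frac{27}{2} - 29851 = - \frac{59675}{2}$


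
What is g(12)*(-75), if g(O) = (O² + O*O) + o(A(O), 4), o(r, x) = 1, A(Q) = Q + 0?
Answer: -21675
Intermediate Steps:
A(Q) = Q
g(O) = 1 + 2*O² (g(O) = (O² + O*O) + 1 = (O² + O²) + 1 = 2*O² + 1 = 1 + 2*O²)
g(12)*(-75) = (1 + 2*12²)*(-75) = (1 + 2*144)*(-75) = (1 + 288)*(-75) = 289*(-75) = -21675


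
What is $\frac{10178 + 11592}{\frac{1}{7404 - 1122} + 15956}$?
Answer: $\frac{136759140}{100235593} \approx 1.3644$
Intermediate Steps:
$\frac{10178 + 11592}{\frac{1}{7404 - 1122} + 15956} = \frac{21770}{\frac{1}{6282} + 15956} = \frac{21770}{\frac{100235593}{6282}} = 21770 \cdot \frac{6282}{100235593} = \frac{136759140}{100235593}$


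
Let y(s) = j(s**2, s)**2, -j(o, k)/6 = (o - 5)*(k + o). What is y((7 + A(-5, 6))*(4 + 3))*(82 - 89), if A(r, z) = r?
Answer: -405420649200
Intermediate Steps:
j(o, k) = -6*(-5 + o)*(k + o) (j(o, k) = -6*(o - 5)*(k + o) = -6*(-5 + o)*(k + o))
y(s) = (-6*s**3 - 6*s**4 + 30*s + 30*s**2)**2 (y(s) = (-6*s**4 + 30*s + 30*s**2 - 6*s*s**2)**2 = (-6*s**4 + 30*s + 30*s**2 - 6*s**3)**2 = (-6*s**3 - 6*s**4 + 30*s + 30*s**2)**2)
y((7 + A(-5, 6))*(4 + 3))*(82 - 89) = (36*((7 - 5)*(4 + 3))**2*(5 - ((7 - 5)*(4 + 3))**2 - ((7 - 5)*(4 + 3))**3 + 5*((7 - 5)*(4 + 3)))**2)*(82 - 89) = (36*(2*7)**2*(5 - (2*7)**2 - (2*7)**3 + 5*(2*7))**2)*(-7) = (36*14**2*(5 - 1*14**2 - 1*14**3 + 5*14)**2)*(-7) = (36*196*(5 - 1*196 - 1*2744 + 70)**2)*(-7) = (36*196*(5 - 196 - 2744 + 70)**2)*(-7) = (36*196*(-2865)**2)*(-7) = (36*196*8208225)*(-7) = 57917235600*(-7) = -405420649200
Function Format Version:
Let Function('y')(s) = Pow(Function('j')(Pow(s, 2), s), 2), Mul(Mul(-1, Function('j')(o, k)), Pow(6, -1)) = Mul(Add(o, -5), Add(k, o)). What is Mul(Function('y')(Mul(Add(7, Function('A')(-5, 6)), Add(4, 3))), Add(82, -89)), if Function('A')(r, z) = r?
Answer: -405420649200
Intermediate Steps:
Function('j')(o, k) = Mul(-6, Add(-5, o), Add(k, o)) (Function('j')(o, k) = Mul(-6, Mul(Add(o, -5), Add(k, o))) = Mul(-6, Mul(Add(-5, o), Add(k, o))) = Mul(-6, Add(-5, o), Add(k, o)))
Function('y')(s) = Pow(Add(Mul(-6, Pow(s, 3)), Mul(-6, Pow(s, 4)), Mul(30, s), Mul(30, Pow(s, 2))), 2) (Function('y')(s) = Pow(Add(Mul(-6, Pow(Pow(s, 2), 2)), Mul(30, s), Mul(30, Pow(s, 2)), Mul(-6, s, Pow(s, 2))), 2) = Pow(Add(Mul(-6, Pow(s, 4)), Mul(30, s), Mul(30, Pow(s, 2)), Mul(-6, Pow(s, 3))), 2) = Pow(Add(Mul(-6, Pow(s, 3)), Mul(-6, Pow(s, 4)), Mul(30, s), Mul(30, Pow(s, 2))), 2))
Mul(Function('y')(Mul(Add(7, Function('A')(-5, 6)), Add(4, 3))), Add(82, -89)) = Mul(Mul(36, Pow(Mul(Add(7, -5), Add(4, 3)), 2), Pow(Add(5, Mul(-1, Pow(Mul(Add(7, -5), Add(4, 3)), 2)), Mul(-1, Pow(Mul(Add(7, -5), Add(4, 3)), 3)), Mul(5, Mul(Add(7, -5), Add(4, 3)))), 2)), Add(82, -89)) = Mul(Mul(36, Pow(Mul(2, 7), 2), Pow(Add(5, Mul(-1, Pow(Mul(2, 7), 2)), Mul(-1, Pow(Mul(2, 7), 3)), Mul(5, Mul(2, 7))), 2)), -7) = Mul(Mul(36, Pow(14, 2), Pow(Add(5, Mul(-1, Pow(14, 2)), Mul(-1, Pow(14, 3)), Mul(5, 14)), 2)), -7) = Mul(Mul(36, 196, Pow(Add(5, Mul(-1, 196), Mul(-1, 2744), 70), 2)), -7) = Mul(Mul(36, 196, Pow(Add(5, -196, -2744, 70), 2)), -7) = Mul(Mul(36, 196, Pow(-2865, 2)), -7) = Mul(Mul(36, 196, 8208225), -7) = Mul(57917235600, -7) = -405420649200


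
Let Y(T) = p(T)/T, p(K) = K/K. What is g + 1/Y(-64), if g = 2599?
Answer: 2535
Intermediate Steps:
p(K) = 1
Y(T) = 1/T
g + 1/Y(-64) = 2599 + 1/(1/(-64)) = 2599 + 1/(-1/64) = 2599 - 64 = 2535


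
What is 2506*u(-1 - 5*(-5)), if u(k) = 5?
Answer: 12530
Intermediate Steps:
2506*u(-1 - 5*(-5)) = 2506*5 = 12530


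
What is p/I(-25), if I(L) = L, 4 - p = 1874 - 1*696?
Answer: 1174/25 ≈ 46.960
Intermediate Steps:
p = -1174 (p = 4 - (1874 - 1*696) = 4 - (1874 - 696) = 4 - 1*1178 = 4 - 1178 = -1174)
p/I(-25) = -1174/(-25) = -1174*(-1/25) = 1174/25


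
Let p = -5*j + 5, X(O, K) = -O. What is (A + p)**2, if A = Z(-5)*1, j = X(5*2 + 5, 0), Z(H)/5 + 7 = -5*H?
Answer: 28900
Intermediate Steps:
Z(H) = -35 - 25*H (Z(H) = -35 + 5*(-5*H) = -35 - 25*H)
j = -15 (j = -(5*2 + 5) = -(10 + 5) = -1*15 = -15)
p = 80 (p = -5*(-15) + 5 = 75 + 5 = 80)
A = 90 (A = (-35 - 25*(-5))*1 = (-35 + 125)*1 = 90*1 = 90)
(A + p)**2 = (90 + 80)**2 = 170**2 = 28900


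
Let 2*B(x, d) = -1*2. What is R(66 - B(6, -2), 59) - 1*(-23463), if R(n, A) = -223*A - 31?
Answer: 10275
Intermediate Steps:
B(x, d) = -1 (B(x, d) = (-1*2)/2 = (½)*(-2) = -1)
R(n, A) = -31 - 223*A
R(66 - B(6, -2), 59) - 1*(-23463) = (-31 - 223*59) - 1*(-23463) = (-31 - 13157) + 23463 = -13188 + 23463 = 10275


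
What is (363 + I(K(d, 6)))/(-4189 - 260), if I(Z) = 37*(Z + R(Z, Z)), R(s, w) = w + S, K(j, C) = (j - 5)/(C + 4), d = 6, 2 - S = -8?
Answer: -1234/7415 ≈ -0.16642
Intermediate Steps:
S = 10 (S = 2 - 1*(-8) = 2 + 8 = 10)
K(j, C) = (-5 + j)/(4 + C)
R(s, w) = 10 + w (R(s, w) = w + 10 = 10 + w)
I(Z) = 370 + 74*Z (I(Z) = 37*(Z + (10 + Z)) = 37*(10 + 2*Z) = 370 + 74*Z)
(363 + I(K(d, 6)))/(-4189 - 260) = (363 + (370 + 74*((-5 + 6)/(4 + 6))))/(-4189 - 260) = (363 + (370 + 74*(1/10)))/(-4449) = (363 + (370 + 74*((1/10)*1)))*(-1/4449) = (363 + (370 + 74*(1/10)))*(-1/4449) = (363 + (370 + 37/5))*(-1/4449) = (363 + 1887/5)*(-1/4449) = (3702/5)*(-1/4449) = -1234/7415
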